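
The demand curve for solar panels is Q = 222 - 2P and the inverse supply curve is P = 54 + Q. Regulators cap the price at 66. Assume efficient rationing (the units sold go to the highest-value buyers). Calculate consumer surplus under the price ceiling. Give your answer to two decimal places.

504.00

Rewriting demand in inverse form: P = 111 - 0.5Q.
Without the control, 111 - 0.5Q = 54 + Q so Q* = 38 and P* = 92.
At the ceiling price 66, quantity supplied is (66 - 54)/1 = 12; supply is the short side, so Q = 12 trades at P = 66.
The demand price at Q = 12 is 105. CS is the trapezoid between demand and 66 over [0, 12]: (1/2)[(111 - 66) + (105 - 66)](12) = 504.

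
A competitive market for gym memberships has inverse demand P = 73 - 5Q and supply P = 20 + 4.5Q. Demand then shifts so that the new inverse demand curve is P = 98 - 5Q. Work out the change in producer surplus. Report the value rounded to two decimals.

Initial equilibrium: Q_0 = 5.5789, P_0 = 45.1053; CS_0 = (1/2)(5.5789)(27.8947) = 77.8116, PS_0 = (1/2)(5.5789)(25.1053) = 70.0305.
New equilibrium: 98 - 5Q = 20 + 4.5Q gives Q_1 = 8.2105, P_1 = 56.9474; CS_1 = 168.5319, PS_1 = 151.6787.
Change in producer surplus = 151.6787 - 70.0305 = 81.6482.

81.65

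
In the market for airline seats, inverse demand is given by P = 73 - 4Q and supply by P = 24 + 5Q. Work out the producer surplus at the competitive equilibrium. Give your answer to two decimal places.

74.10

Equilibrium: 73 - 4Q = 24 + 5Q, so Q* = 5.4444 and P* = 51.2222.
Producer surplus is the triangle above supply below P*: (1/2)(5.4444)(51.2222 - 24) = (1/2)(5.4444)(27.2222) = 74.1049.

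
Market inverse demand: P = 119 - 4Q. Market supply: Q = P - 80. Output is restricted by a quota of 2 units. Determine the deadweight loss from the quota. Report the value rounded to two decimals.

84.10

Rewriting supply in inverse form: P = 80 + Q.
Unrestricted equilibrium: Q* = (119 - 80)/(4 + 1) = 7.8.
At Q = 2 the demand price is 119 - 4(2) = 111 and the supply price is 80 + (2) = 82.
Deadweight loss is the triangle between the curves from 2 to 7.8: (1/2)(111 - 82)(7.8 - 2) = 84.1.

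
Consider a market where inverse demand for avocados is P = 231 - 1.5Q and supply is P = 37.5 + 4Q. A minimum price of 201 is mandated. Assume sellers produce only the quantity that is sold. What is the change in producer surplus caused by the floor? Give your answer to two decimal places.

-5.52

Without the control, 231 - 1.5Q = 37.5 + 4Q so Q* = 35.1818 and P* = 178.2273.
At the floor price 201, quantity demanded is (231 - 201)/1.5 = 20; demand is the short side, so Q = 20 trades at P = 201.
PS goes from (1/2)(35.1818)(140.7273) = 2475.5207 to 2470 (computed as (201 - 37.5)(20) - (1/2)(4)(20)^2), a change of -5.5207.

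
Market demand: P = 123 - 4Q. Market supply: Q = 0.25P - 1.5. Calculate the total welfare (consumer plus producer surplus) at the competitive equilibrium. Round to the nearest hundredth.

855.56

Rewriting supply in inverse form: P = 6 + 4Q.
Setting demand equal to supply, 117 = 8Q, so Q* = 14.625 and P* = 64.5.
Total surplus is the full triangle between the curves from 0 to Q*: (1/2)(14.625)(123 - 6) = 855.5625.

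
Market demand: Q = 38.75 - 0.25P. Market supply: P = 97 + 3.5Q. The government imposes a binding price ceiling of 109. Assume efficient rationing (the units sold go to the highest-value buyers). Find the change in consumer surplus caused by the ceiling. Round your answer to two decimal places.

Rewriting demand in inverse form: P = 155 - 4Q.
Free-market equilibrium: 155 - 4Q = 97 + 3.5Q gives Q* = 7.7333, P* = 124.0667.
At the ceiling price 109, quantity supplied is (109 - 97)/3.5 = 3.4286; supply is the short side, so Q = 3.4286 trades at P = 109.
CS goes from (1/2)(7.7333)(30.9333) = 119.6089 to 134.2041 (computed as (155 - 109)(3.4286) - (1/2)(4)(3.4286)^2), a change of 14.5952.

14.60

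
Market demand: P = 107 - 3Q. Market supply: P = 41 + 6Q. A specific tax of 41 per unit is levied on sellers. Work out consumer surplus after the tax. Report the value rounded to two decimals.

Without the tax, 107 - 3Q = 41 + 6Q so Q* = 7.3333 and P* = 85.
With the tax, sellers need 41 more per unit: 107 - 3Q = 41 + 6Q + 41, so Q_t = 2.7778. Buyers pay P_b = 98.6667; sellers receive P_s = P_b - 41 = 57.6667.
Consumer surplus is the triangle under demand above P_b: (1/2)(2.7778)(107 - 98.6667) = 11.5741.

11.57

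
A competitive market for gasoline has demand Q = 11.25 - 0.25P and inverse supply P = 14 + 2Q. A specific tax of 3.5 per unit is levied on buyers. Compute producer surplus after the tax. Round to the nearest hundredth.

21.01

Rewriting demand in inverse form: P = 45 - 4Q.
Without the tax, 45 - 4Q = 14 + 2Q so Q* = 5.1667 and P* = 24.3333.
A tax on buyers shifts demand down by 3.5: (45 - 3.5) - 4Q = 14 + 2Q, so Q_t = 4.5833. Buyers pay P_b = 26.6667; sellers receive P_s = P_b - 3.5 = 23.1667.
PS = (1/2)(Q_t)(P_s - 14) = (1/2)(4.5833)(9.1667) = 21.0069.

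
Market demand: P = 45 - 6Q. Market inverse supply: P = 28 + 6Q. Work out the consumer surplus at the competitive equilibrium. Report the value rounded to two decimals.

6.02

Equilibrium: 45 - 6Q = 28 + 6Q, so Q* = 1.4167 and P* = 36.5.
Consumer surplus is the triangle under demand above P*: (1/2)(1.4167)(45 - 36.5) = (1/2)(1.4167)(8.5) = 6.0208.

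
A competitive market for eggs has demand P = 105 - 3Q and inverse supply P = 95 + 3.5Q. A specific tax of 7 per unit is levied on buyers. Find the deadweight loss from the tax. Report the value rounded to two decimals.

Without the tax, 105 - 3Q = 95 + 3.5Q so Q* = 1.5385 and P* = 100.3846.
With the tax, buyers' net willingness to pay falls by 7: (105 - 7) - 3Q = 95 + 3.5Q, so Q_t = 0.4615. Buyers pay P_b = 103.6154; sellers receive P_s = P_b - 7 = 96.6154.
Deadweight loss is the triangle between the curves from Q_t to Q*: (1/2)(1.5385 - 0.4615)(7) = 3.7692.

3.77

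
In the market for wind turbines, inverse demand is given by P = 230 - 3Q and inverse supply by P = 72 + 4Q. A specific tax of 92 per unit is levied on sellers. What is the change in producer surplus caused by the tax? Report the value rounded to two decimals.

Pre-tax equilibrium: 230 - 3Q = 72 + 4Q gives Q* = 22.5714, P* = 162.2857.
With the tax, sellers need 92 more per unit: 230 - 3Q = 72 + 4Q + 92, so Q_t = 9.4286. Buyers pay P_b = 201.7143; sellers receive P_s = P_b - 92 = 109.7143.
PS falls from (1/2)(22.5714)(90.2857) = 1018.9388 to (1/2)(9.4286)(37.7143) = 177.7959, a change of -841.1429.

-841.14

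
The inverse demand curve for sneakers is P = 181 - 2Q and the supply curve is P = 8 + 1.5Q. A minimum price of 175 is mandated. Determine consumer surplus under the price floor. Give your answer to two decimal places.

9.00

Free-market equilibrium: 181 - 2Q = 8 + 1.5Q gives Q* = 49.4286, P* = 82.1429.
At P = 175, buyers demand (181 - 175)/2 = 3 while sellers would supply more, so the quantity traded is 3 at price 175.
CS is the triangle under demand above 175: (1/2)(3)(181 - 175) = 9.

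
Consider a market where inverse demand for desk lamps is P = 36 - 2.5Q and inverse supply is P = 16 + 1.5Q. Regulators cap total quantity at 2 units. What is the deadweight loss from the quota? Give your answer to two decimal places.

Unrestricted equilibrium: Q* = (36 - 16)/(2.5 + 1.5) = 5.
At Q = 2 the demand price is 36 - 2.5(2) = 31 and the supply price is 16 + 1.5(2) = 19.
Deadweight loss is the triangle between the curves from 2 to 5: (1/2)(31 - 19)(5 - 2) = 18.

18.00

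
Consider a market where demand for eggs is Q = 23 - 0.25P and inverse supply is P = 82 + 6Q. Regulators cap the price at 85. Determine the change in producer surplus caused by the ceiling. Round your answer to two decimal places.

Rewriting demand in inverse form: P = 92 - 4Q.
Free-market equilibrium: 92 - 4Q = 82 + 6Q gives Q* = 1, P* = 88.
At P = 85, sellers supply (85 - 82)/6 = 0.5 while buyers want more, so the quantity traded is 0.5 at price 85.
PS goes from (1/2)(1)(6) = 3 to 0.75 (computed as (85 - 82)(0.5) - (1/2)(6)(0.5)^2), a change of -2.25.

-2.25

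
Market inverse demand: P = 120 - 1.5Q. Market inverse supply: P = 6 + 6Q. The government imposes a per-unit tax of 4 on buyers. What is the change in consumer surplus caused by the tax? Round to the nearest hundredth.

-11.95

Without the tax, 120 - 1.5Q = 6 + 6Q so Q* = 15.2 and P* = 97.2.
With the tax, buyers' net willingness to pay falls by 4: (120 - 4) - 1.5Q = 6 + 6Q, so Q_t = 14.6667. Buyers pay P_b = 98; sellers receive P_s = P_b - 4 = 94.
CS falls from (1/2)(15.2)(22.8) = 173.28 to (1/2)(14.6667)(22) = 161.3333, a change of -11.9467.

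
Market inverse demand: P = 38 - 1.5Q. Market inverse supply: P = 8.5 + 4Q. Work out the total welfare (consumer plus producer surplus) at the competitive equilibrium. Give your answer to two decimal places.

79.11

Set 38 - 1.5Q = 8.5 + 4Q, which gives 29.5 = 5.5Q, so Q* = 5.3636 and P* = 38 - 1.5(5.3636) = 29.9545.
CS = (1/2)(5.3636)(8.0455) = 21.5764 and PS = (1/2)(5.3636)(21.4545) = 57.5372, so total surplus = 79.1136.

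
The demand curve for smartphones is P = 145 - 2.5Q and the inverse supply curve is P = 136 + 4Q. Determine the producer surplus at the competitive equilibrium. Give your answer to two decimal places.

3.83

Equilibrium: 145 - 2.5Q = 136 + 4Q, so Q* = 1.3846 and P* = 141.5385.
PS is the area between P* and the supply curve from 0 to Q*: (1/2)(1.3846)(5.5385) = 3.8343.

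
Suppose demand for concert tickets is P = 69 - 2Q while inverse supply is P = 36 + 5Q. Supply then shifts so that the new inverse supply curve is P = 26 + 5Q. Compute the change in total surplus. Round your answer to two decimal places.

Initial equilibrium: Q_0 = 4.7143, P_0 = 59.5714; CS_0 = (1/2)(4.7143)(9.4286) = 22.2245, PS_0 = (1/2)(4.7143)(23.5714) = 55.5612.
New equilibrium: 69 - 2Q = 26 + 5Q gives Q_1 = 6.1429, P_1 = 56.7143; CS_1 = 37.7347, PS_1 = 94.3367.
Change in total surplus = (37.7347 + 94.3367) - (22.2245 + 55.5612) = 54.2857.

54.29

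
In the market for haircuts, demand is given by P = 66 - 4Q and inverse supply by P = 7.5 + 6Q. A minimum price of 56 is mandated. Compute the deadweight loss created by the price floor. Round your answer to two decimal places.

56.11

Free-market equilibrium: 66 - 4Q = 7.5 + 6Q gives Q* = 5.85, P* = 42.6.
At the floor price 56, quantity demanded is (66 - 56)/4 = 2.5; demand is the short side, so Q = 2.5 trades at P = 56.
At Q = 2.5 the demand price is 56 and the supply price is 22.5. Deadweight loss is the triangle between the curves from 2.5 to 5.85: (1/2)(56 - 22.5)(5.85 - 2.5) = 56.1125.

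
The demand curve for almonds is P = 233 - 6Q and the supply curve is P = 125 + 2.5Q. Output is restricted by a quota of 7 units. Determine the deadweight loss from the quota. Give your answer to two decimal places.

Without the quota, 233 - 6Q = 125 + 2.5Q gives Q* = 12.7059.
At Q = 7 the demand price is 233 - 6(7) = 191 and the supply price is 125 + 2.5(7) = 142.5.
Deadweight loss is the triangle between the curves from 7 to 12.7059: (1/2)(191 - 142.5)(12.7059 - 7) = 138.3676.

138.37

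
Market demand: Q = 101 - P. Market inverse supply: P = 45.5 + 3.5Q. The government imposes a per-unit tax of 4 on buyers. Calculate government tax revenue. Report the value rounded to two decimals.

45.78

Rewriting demand in inverse form: P = 101 - Q.
Pre-tax equilibrium: 101 - Q = 45.5 + 3.5Q gives Q* = 12.3333, P* = 88.6667.
A tax on buyers shifts demand down by 4: (101 - 4) - Q = 45.5 + 3.5Q, so Q_t = 11.4444. Buyers pay P_b = 89.5556; sellers receive P_s = P_b - 4 = 85.5556.
Tax revenue = t x Q_t = 4 x 11.4444 = 45.7778.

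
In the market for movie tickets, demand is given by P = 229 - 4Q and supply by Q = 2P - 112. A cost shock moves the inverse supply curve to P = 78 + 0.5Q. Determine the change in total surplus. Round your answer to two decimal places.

Rewriting supply in inverse form: P = 56 + 0.5Q.
Initial equilibrium: Q_0 = 38.4444, P_0 = 75.2222; CS_0 = (1/2)(38.4444)(153.7778) = 2955.9506, PS_0 = (1/2)(38.4444)(19.2222) = 369.4938.
New equilibrium: 229 - 4Q = 78 + 0.5Q gives Q_1 = 33.5556, P_1 = 94.7778; CS_1 = 2251.9506, PS_1 = 281.4938.
Change in total surplus = (2251.9506 + 281.4938) - (2955.9506 + 369.4938) = -792.

-792.00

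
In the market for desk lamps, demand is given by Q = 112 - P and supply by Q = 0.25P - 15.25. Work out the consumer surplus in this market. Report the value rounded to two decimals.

52.02

Rewriting demand in inverse form: P = 112 - Q.
Rewriting supply in inverse form: P = 61 + 4Q.
Set 112 - Q = 61 + 4Q, which gives 51 = 5Q, so Q* = 10.2 and P* = 112 - (10.2) = 101.8.
CS is the area between the demand curve and P* from 0 to Q*: (1/2)(10.2)(10.2) = 52.02.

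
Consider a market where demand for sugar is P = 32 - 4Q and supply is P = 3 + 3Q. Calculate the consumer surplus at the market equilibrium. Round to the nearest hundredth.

Setting demand equal to supply, 29 = 7Q, so Q* = 4.1429 and P* = 15.4286.
CS is the area between the demand curve and P* from 0 to Q*: (1/2)(4.1429)(16.5714) = 34.3265.

34.33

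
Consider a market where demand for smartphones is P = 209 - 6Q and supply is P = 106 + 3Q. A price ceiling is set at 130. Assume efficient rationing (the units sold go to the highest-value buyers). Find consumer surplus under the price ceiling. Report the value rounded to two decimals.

440.00

Free-market equilibrium: 209 - 6Q = 106 + 3Q gives Q* = 11.4444, P* = 140.3333.
At the ceiling price 130, quantity supplied is (130 - 106)/3 = 8; supply is the short side, so Q = 8 trades at P = 130.
The demand price at Q = 8 is 161. CS is the trapezoid between demand and 130 over [0, 8]: (1/2)[(209 - 130) + (161 - 130)](8) = 440.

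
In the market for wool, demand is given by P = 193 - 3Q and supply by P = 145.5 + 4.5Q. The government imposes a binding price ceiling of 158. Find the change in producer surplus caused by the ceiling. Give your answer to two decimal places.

-72.89

Free-market equilibrium: 193 - 3Q = 145.5 + 4.5Q gives Q* = 6.3333, P* = 174.
At P = 158, sellers supply (158 - 145.5)/4.5 = 2.7778 while buyers want more, so the quantity traded is 2.7778 at price 158.
PS goes from (1/2)(6.3333)(28.5) = 90.25 to 17.3611 (computed as (158 - 145.5)(2.7778) - (1/2)(4.5)(2.7778)^2), a change of -72.8889.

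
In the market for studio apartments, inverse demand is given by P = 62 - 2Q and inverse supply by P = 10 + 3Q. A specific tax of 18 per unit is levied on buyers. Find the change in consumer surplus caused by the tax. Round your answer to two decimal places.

-61.92

Pre-tax equilibrium: 62 - 2Q = 10 + 3Q gives Q* = 10.4, P* = 41.2.
With the tax, buyers' net willingness to pay falls by 18: (62 - 18) - 2Q = 10 + 3Q, so Q_t = 6.8. Buyers pay P_b = 48.4; sellers receive P_s = P_b - 18 = 30.4.
Consumers lose the trapezoid between P* and P_b out to Q_t plus the triangle from Q_t to Q*: change in CS = 46.24 - 108.16 = -61.92.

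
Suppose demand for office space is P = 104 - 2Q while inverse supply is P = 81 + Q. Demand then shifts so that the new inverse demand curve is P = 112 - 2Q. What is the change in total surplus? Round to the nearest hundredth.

Initial equilibrium: Q_0 = 7.6667, P_0 = 88.6667; CS_0 = (1/2)(7.6667)(15.3333) = 58.7778, PS_0 = (1/2)(7.6667)(7.6667) = 29.3889.
New equilibrium: 112 - 2Q = 81 + Q gives Q_1 = 10.3333, P_1 = 91.3333; CS_1 = 106.7778, PS_1 = 53.3889.
Change in total surplus = (106.7778 + 53.3889) - (58.7778 + 29.3889) = 72.

72.00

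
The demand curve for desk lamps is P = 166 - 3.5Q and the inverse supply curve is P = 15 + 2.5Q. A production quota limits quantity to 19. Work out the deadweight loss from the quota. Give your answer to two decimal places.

Unrestricted equilibrium: Q* = (166 - 15)/(3.5 + 2.5) = 25.1667.
At Q = 19 the demand price is 166 - 3.5(19) = 99.5 and the supply price is 15 + 2.5(19) = 62.5.
DWL = (1/2)(gap between curves at 19) x (Q* - 19) = (1/2)(37)(6.1667) = 114.0833.

114.08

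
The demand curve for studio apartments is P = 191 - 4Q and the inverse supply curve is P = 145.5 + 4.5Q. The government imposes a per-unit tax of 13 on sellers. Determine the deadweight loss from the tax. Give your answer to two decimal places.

Without the tax, 191 - 4Q = 145.5 + 4.5Q so Q* = 5.3529 and P* = 169.5882.
With the tax, sellers need 13 more per unit: 191 - 4Q = 145.5 + 4.5Q + 13, so Q_t = 3.8235. Buyers pay P_b = 175.7059; sellers receive P_s = P_b - 13 = 162.7059.
The welfare triangle lost has base Q* - Q_t = 1.5294 and height t = 13, so DWL = (1/2)(1.5294)(13) = 9.9412.

9.94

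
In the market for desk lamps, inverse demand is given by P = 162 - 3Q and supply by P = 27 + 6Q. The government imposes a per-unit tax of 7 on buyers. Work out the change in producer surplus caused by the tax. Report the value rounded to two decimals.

Pre-tax equilibrium: 162 - 3Q = 27 + 6Q gives Q* = 15, P* = 117.
With the tax, buyers' net willingness to pay falls by 7: (162 - 7) - 3Q = 27 + 6Q, so Q_t = 14.2222. Buyers pay P_b = 119.3333; sellers receive P_s = P_b - 7 = 112.3333.
Producers lose the trapezoid between P_s and P* out to Q_t plus the triangle from Q_t to Q*: change in PS = 606.8148 - 675 = -68.1852.

-68.19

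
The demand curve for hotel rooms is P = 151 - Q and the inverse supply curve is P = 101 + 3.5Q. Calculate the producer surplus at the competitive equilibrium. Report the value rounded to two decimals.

216.05

Setting demand equal to supply, 50 = 4.5Q, so Q* = 11.1111 and P* = 139.8889.
Producer surplus is the triangle above supply below P*: (1/2)(11.1111)(139.8889 - 101) = (1/2)(11.1111)(38.8889) = 216.0494.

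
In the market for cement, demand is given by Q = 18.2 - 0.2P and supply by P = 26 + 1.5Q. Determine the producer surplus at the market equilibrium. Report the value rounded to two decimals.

Rewriting demand in inverse form: P = 91 - 5Q.
Set 91 - 5Q = 26 + 1.5Q, which gives 65 = 6.5Q, so Q* = 10 and P* = 91 - 5(10) = 41.
Producer surplus is the triangle above supply below P*: (1/2)(10)(41 - 26) = (1/2)(10)(15) = 75.

75.00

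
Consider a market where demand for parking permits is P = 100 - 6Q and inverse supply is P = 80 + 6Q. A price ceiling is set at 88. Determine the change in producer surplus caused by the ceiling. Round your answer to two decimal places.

-3.00

Free-market equilibrium: 100 - 6Q = 80 + 6Q gives Q* = 1.6667, P* = 90.
At P = 88, sellers supply (88 - 80)/6 = 1.3333 while buyers want more, so the quantity traded is 1.3333 at price 88.
PS goes from (1/2)(1.6667)(10) = 8.3333 to 5.3333 (computed as (88 - 80)(1.3333) - (1/2)(6)(1.3333)^2), a change of -3.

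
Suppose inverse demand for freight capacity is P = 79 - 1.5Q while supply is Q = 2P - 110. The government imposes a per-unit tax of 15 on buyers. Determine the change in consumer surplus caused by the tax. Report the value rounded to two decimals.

-92.81

Rewriting supply in inverse form: P = 55 + 0.5Q.
Without the tax, 79 - 1.5Q = 55 + 0.5Q so Q* = 12 and P* = 61.
A tax on buyers shifts demand down by 15: (79 - 15) - 1.5Q = 55 + 0.5Q, so Q_t = 4.5. Buyers pay P_b = 72.25; sellers receive P_s = P_b - 15 = 57.25.
CS falls from (1/2)(12)(18) = 108 to (1/2)(4.5)(6.75) = 15.1875, a change of -92.8125.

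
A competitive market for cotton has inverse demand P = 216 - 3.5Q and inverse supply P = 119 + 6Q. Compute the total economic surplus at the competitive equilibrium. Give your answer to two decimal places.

Setting demand equal to supply, 97 = 9.5Q, so Q* = 10.2105 and P* = 180.2632.
CS = (1/2)(10.2105)(35.7368) = 182.446 and PS = (1/2)(10.2105)(61.2632) = 312.7645, so total surplus = 495.2105.

495.21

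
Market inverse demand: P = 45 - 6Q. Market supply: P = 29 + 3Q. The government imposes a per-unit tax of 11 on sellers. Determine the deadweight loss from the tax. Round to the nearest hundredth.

Without the tax, 45 - 6Q = 29 + 3Q so Q* = 1.7778 and P* = 34.3333.
With the tax, sellers need 11 more per unit: 45 - 6Q = 29 + 3Q + 11, so Q_t = 0.5556. Buyers pay P_b = 41.6667; sellers receive P_s = P_b - 11 = 30.6667.
The welfare triangle lost has base Q* - Q_t = 1.2222 and height t = 11, so DWL = (1/2)(1.2222)(11) = 6.7222.

6.72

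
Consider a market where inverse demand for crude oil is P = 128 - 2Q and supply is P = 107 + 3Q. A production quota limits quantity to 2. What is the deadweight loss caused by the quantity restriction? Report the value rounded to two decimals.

12.10

Unrestricted equilibrium: Q* = (128 - 107)/(2 + 3) = 4.2.
At Q = 2 the demand price is 128 - 2(2) = 124 and the supply price is 107 + 3(2) = 113.
DWL = (1/2)(gap between curves at 2) x (Q* - 2) = (1/2)(11)(2.2) = 12.1.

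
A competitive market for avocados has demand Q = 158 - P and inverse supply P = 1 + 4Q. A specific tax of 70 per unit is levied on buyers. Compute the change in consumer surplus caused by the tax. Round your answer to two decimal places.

Rewriting demand in inverse form: P = 158 - Q.
Pre-tax equilibrium: 158 - Q = 1 + 4Q gives Q* = 31.4, P* = 126.6.
With the tax, buyers' net willingness to pay falls by 70: (158 - 70) - Q = 1 + 4Q, so Q_t = 17.4. Buyers pay P_b = 140.6; sellers receive P_s = P_b - 70 = 70.6.
Consumers lose the trapezoid between P* and P_b out to Q_t plus the triangle from Q_t to Q*: change in CS = 151.38 - 492.98 = -341.6.

-341.60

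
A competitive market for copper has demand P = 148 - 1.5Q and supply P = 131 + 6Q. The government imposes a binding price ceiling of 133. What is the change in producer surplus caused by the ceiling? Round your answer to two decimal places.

Free-market equilibrium: 148 - 1.5Q = 131 + 6Q gives Q* = 2.2667, P* = 144.6.
At P = 133, sellers supply (133 - 131)/6 = 0.3333 while buyers want more, so the quantity traded is 0.3333 at price 133.
PS goes from (1/2)(2.2667)(13.6) = 15.4133 to 0.3333 (computed as (133 - 131)(0.3333) - (1/2)(6)(0.3333)^2), a change of -15.08.

-15.08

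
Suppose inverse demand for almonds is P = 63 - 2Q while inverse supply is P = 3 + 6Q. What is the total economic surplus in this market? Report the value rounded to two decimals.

225.00

Equilibrium: 63 - 2Q = 3 + 6Q, so Q* = 7.5 and P* = 48.
Total surplus is the full triangle between the curves from 0 to Q*: (1/2)(7.5)(63 - 3) = 225.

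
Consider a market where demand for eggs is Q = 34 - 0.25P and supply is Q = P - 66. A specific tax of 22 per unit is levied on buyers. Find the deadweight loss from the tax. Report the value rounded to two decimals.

48.40

Rewriting demand in inverse form: P = 136 - 4Q.
Rewriting supply in inverse form: P = 66 + Q.
Without the tax, 136 - 4Q = 66 + Q so Q* = 14 and P* = 80.
With the tax, buyers' net willingness to pay falls by 22: (136 - 22) - 4Q = 66 + Q, so Q_t = 9.6. Buyers pay P_b = 97.6; sellers receive P_s = P_b - 22 = 75.6.
Deadweight loss is the triangle between the curves from Q_t to Q*: (1/2)(14 - 9.6)(22) = 48.4.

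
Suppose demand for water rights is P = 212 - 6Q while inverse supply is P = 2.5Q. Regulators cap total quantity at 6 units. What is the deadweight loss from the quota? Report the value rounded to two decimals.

1524.76

Unrestricted equilibrium: Q* = (212 - 0)/(6 + 2.5) = 24.9412.
At Q = 6 the demand price is 212 - 6(6) = 176 and the supply price is 0 + 2.5(6) = 15.
DWL = (1/2)(gap between curves at 6) x (Q* - 6) = (1/2)(161)(18.9412) = 1524.7647.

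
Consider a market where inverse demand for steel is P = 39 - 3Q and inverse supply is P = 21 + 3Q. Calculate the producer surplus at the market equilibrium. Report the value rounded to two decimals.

Equilibrium: 39 - 3Q = 21 + 3Q, so Q* = 3 and P* = 30.
PS is the area between P* and the supply curve from 0 to Q*: (1/2)(3)(9) = 13.5.

13.50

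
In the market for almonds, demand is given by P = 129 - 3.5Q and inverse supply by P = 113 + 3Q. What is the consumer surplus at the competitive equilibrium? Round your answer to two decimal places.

Set 129 - 3.5Q = 113 + 3Q, which gives 16 = 6.5Q, so Q* = 2.4615 and P* = 129 - 3.5(2.4615) = 120.3846.
CS is the area between the demand curve and P* from 0 to Q*: (1/2)(2.4615)(8.6154) = 10.6036.

10.60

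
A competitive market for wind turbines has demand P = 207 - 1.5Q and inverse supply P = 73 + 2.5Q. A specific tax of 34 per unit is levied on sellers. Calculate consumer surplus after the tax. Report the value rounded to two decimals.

Pre-tax equilibrium: 207 - 1.5Q = 73 + 2.5Q gives Q* = 33.5, P* = 156.75.
A tax on sellers shifts supply up by 34: 207 - 1.5Q = 73 + 2.5Q + 34, so Q_t = 25. Buyers pay P_b = 169.5; sellers receive P_s = P_b - 34 = 135.5.
CS = (1/2)(Q_t)(207 - P_b) = (1/2)(25)(37.5) = 468.75.

468.75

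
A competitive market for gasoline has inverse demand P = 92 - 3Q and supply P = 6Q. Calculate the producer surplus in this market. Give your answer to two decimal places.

313.48

Equilibrium: 92 - 3Q = 6Q, so Q* = 10.2222 and P* = 61.3333.
PS is the area between P* and the supply curve from 0 to Q*: (1/2)(10.2222)(61.3333) = 313.4815.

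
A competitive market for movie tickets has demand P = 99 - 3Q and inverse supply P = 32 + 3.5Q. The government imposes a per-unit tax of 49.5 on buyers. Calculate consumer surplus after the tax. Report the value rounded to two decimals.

Pre-tax equilibrium: 99 - 3Q = 32 + 3.5Q gives Q* = 10.3077, P* = 68.0769.
With the tax, buyers' net willingness to pay falls by 49.5: (99 - 49.5) - 3Q = 32 + 3.5Q, so Q_t = 2.6923. Buyers pay P_b = 90.9231; sellers receive P_s = P_b - 49.5 = 41.4231.
CS = (1/2)(Q_t)(99 - P_b) = (1/2)(2.6923)(8.0769) = 10.8728.

10.87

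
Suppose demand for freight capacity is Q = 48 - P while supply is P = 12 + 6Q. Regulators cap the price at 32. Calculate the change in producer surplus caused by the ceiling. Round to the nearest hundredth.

Rewriting demand in inverse form: P = 48 - Q.
Free-market equilibrium: 48 - Q = 12 + 6Q gives Q* = 5.1429, P* = 42.8571.
At the ceiling price 32, quantity supplied is (32 - 12)/6 = 3.3333; supply is the short side, so Q = 3.3333 trades at P = 32.
PS goes from (1/2)(5.1429)(30.8571) = 79.3469 to 33.3333 (computed as (32 - 12)(3.3333) - (1/2)(6)(3.3333)^2), a change of -46.0136.

-46.01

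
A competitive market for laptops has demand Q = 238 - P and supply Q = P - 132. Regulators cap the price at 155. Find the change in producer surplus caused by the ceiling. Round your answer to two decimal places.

-1140.00

Rewriting demand in inverse form: P = 238 - Q.
Rewriting supply in inverse form: P = 132 + Q.
Free-market equilibrium: 238 - Q = 132 + Q gives Q* = 53, P* = 185.
At P = 155, sellers supply (155 - 132)/1 = 23 while buyers want more, so the quantity traded is 23 at price 155.
PS goes from (1/2)(53)(53) = 1404.5 to 264.5 (computed as (155 - 132)(23) - (1/2)(1)(23)^2), a change of -1140.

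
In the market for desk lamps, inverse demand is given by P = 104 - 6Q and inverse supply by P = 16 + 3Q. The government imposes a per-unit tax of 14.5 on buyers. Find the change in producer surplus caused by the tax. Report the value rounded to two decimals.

Without the tax, 104 - 6Q = 16 + 3Q so Q* = 9.7778 and P* = 45.3333.
With the tax, buyers' net willingness to pay falls by 14.5: (104 - 14.5) - 6Q = 16 + 3Q, so Q_t = 8.1667. Buyers pay P_b = 55; sellers receive P_s = P_b - 14.5 = 40.5.
PS falls from (1/2)(9.7778)(29.3333) = 143.4074 to (1/2)(8.1667)(24.5) = 100.0417, a change of -43.3657.

-43.37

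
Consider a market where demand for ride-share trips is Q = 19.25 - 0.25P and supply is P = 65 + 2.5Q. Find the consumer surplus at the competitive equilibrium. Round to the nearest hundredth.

Rewriting demand in inverse form: P = 77 - 4Q.
Set 77 - 4Q = 65 + 2.5Q, which gives 12 = 6.5Q, so Q* = 1.8462 and P* = 77 - 4(1.8462) = 69.6154.
The demand choke price is 77, so CS = (1/2)(Q*)(77 - P*) = (1/2)(1.8462)(7.3846) = 6.8166.

6.82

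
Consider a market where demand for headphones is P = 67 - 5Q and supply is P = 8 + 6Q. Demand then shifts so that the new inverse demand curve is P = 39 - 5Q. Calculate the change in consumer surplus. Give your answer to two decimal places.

Initial equilibrium: Q_0 = 5.3636, P_0 = 40.1818; CS_0 = (1/2)(5.3636)(26.8182) = 71.9215, PS_0 = (1/2)(5.3636)(32.1818) = 86.3058.
New equilibrium: 39 - 5Q = 8 + 6Q gives Q_1 = 2.8182, P_1 = 24.9091; CS_1 = 19.8554, PS_1 = 23.8264.
Change in consumer surplus = 19.8554 - 71.9215 = -52.0661.

-52.07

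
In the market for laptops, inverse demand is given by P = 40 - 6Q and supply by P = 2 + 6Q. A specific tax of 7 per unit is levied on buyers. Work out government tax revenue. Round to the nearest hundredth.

Without the tax, 40 - 6Q = 2 + 6Q so Q* = 3.1667 and P* = 21.
With the tax, buyers' net willingness to pay falls by 7: (40 - 7) - 6Q = 2 + 6Q, so Q_t = 2.5833. Buyers pay P_b = 24.5; sellers receive P_s = P_b - 7 = 17.5.
Revenue is the tax times quantity traded: 7 x 2.5833 = 18.0833.

18.08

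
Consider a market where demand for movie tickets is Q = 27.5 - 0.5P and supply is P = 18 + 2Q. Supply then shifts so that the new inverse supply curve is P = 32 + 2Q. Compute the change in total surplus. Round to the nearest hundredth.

-105.00

Rewriting demand in inverse form: P = 55 - 2Q.
Initial equilibrium: Q_0 = 9.25, P_0 = 36.5; CS_0 = (1/2)(9.25)(18.5) = 85.5625, PS_0 = (1/2)(9.25)(18.5) = 85.5625.
New equilibrium: 55 - 2Q = 32 + 2Q gives Q_1 = 5.75, P_1 = 43.5; CS_1 = 33.0625, PS_1 = 33.0625.
Change in total surplus = (33.0625 + 33.0625) - (85.5625 + 85.5625) = -105.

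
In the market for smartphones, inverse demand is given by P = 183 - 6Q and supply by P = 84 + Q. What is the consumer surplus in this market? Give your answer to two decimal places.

600.06

Equilibrium: 183 - 6Q = 84 + Q, so Q* = 14.1429 and P* = 98.1429.
Consumer surplus is the triangle under demand above P*: (1/2)(14.1429)(183 - 98.1429) = (1/2)(14.1429)(84.8571) = 600.0612.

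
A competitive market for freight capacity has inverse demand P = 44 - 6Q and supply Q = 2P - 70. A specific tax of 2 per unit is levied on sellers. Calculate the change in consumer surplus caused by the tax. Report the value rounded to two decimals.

Rewriting supply in inverse form: P = 35 + 0.5Q.
Pre-tax equilibrium: 44 - 6Q = 35 + 0.5Q gives Q* = 1.3846, P* = 35.6923.
A tax on sellers shifts supply up by 2: 44 - 6Q = 35 + 0.5Q + 2, so Q_t = 1.0769. Buyers pay P_b = 37.5385; sellers receive P_s = P_b - 2 = 35.5385.
CS falls from (1/2)(1.3846)(8.3077) = 5.7515 to (1/2)(1.0769)(6.4615) = 3.4793, a change of -2.2722.

-2.27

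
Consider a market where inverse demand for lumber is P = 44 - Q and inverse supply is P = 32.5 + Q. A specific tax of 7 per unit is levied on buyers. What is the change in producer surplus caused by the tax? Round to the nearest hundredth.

Without the tax, 44 - Q = 32.5 + Q so Q* = 5.75 and P* = 38.25.
A tax on buyers shifts demand down by 7: (44 - 7) - Q = 32.5 + Q, so Q_t = 2.25. Buyers pay P_b = 41.75; sellers receive P_s = P_b - 7 = 34.75.
PS falls from (1/2)(5.75)(5.75) = 16.5312 to (1/2)(2.25)(2.25) = 2.5312, a change of -14.

-14.00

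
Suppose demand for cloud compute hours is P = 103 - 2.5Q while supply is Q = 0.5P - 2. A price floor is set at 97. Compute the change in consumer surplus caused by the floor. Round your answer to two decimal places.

Rewriting supply in inverse form: P = 4 + 2Q.
Without the control, 103 - 2.5Q = 4 + 2Q so Q* = 22 and P* = 48.
At the floor price 97, quantity demanded is (103 - 97)/2.5 = 2.4; demand is the short side, so Q = 2.4 trades at P = 97.
CS goes from (1/2)(22)(55) = 605 to 7.2 (computed as (103 - 97)(2.4) - (1/2)(2.5)(2.4)^2), a change of -597.8.

-597.80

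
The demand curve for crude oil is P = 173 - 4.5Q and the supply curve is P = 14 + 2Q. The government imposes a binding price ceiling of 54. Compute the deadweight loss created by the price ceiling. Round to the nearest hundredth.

Without the control, 173 - 4.5Q = 14 + 2Q so Q* = 24.4615 and P* = 62.9231.
At the ceiling price 54, quantity supplied is (54 - 14)/2 = 20; supply is the short side, so Q = 20 trades at P = 54.
The lost-trades triangle has base Q* - 20 = 4.4615 and height equal to the gap between the curves at Q = 20, which is 83 - 54 = 29. DWL = (1/2)(4.4615)(29) = 64.6923.

64.69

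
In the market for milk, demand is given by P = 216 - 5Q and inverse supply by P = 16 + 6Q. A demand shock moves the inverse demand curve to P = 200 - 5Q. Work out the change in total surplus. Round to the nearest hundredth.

-279.27

Initial equilibrium: Q_0 = 18.1818, P_0 = 125.0909; CS_0 = (1/2)(18.1818)(90.9091) = 826.4463, PS_0 = (1/2)(18.1818)(109.0909) = 991.7355.
New equilibrium: 200 - 5Q = 16 + 6Q gives Q_1 = 16.7273, P_1 = 116.3636; CS_1 = 699.5041, PS_1 = 839.405.
Change in total surplus = (699.5041 + 839.405) - (826.4463 + 991.7355) = -279.2727.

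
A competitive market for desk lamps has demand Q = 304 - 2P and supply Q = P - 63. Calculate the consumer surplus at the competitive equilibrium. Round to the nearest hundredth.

880.11

Rewriting demand in inverse form: P = 152 - 0.5Q.
Rewriting supply in inverse form: P = 63 + Q.
Set 152 - 0.5Q = 63 + Q, which gives 89 = 1.5Q, so Q* = 59.3333 and P* = 152 - 0.5(59.3333) = 122.3333.
The demand choke price is 152, so CS = (1/2)(Q*)(152 - P*) = (1/2)(59.3333)(29.6667) = 880.1111.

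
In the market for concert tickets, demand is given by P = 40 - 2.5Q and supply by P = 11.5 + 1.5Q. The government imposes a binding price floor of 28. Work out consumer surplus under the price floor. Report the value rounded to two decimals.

Free-market equilibrium: 40 - 2.5Q = 11.5 + 1.5Q gives Q* = 7.125, P* = 22.1875.
At the floor price 28, quantity demanded is (40 - 28)/2.5 = 4.8; demand is the short side, so Q = 4.8 trades at P = 28.
CS is the triangle under demand above 28: (1/2)(4.8)(40 - 28) = 28.8.

28.80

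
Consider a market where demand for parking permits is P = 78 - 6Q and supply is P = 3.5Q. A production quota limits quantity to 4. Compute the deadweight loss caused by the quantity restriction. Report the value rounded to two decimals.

84.21

Unrestricted equilibrium: Q* = (78 - 0)/(6 + 3.5) = 8.2105.
At Q = 4 the demand price is 78 - 6(4) = 54 and the supply price is 0 + 3.5(4) = 14.
Deadweight loss is the triangle between the curves from 4 to 8.2105: (1/2)(54 - 14)(8.2105 - 4) = 84.2105.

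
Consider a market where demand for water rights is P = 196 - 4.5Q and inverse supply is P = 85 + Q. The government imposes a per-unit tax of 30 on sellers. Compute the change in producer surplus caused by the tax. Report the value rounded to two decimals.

-95.21

Without the tax, 196 - 4.5Q = 85 + Q so Q* = 20.1818 and P* = 105.1818.
With the tax, sellers need 30 more per unit: 196 - 4.5Q = 85 + Q + 30, so Q_t = 14.7273. Buyers pay P_b = 129.7273; sellers receive P_s = P_b - 30 = 99.7273.
PS falls from (1/2)(20.1818)(20.1818) = 203.6529 to (1/2)(14.7273)(14.7273) = 108.4463, a change of -95.2066.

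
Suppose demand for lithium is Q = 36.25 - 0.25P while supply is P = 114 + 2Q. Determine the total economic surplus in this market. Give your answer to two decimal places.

Rewriting demand in inverse form: P = 145 - 4Q.
Setting demand equal to supply, 31 = 6Q, so Q* = 5.1667 and P* = 124.3333.
CS = (1/2)(5.1667)(20.6667) = 53.3889 and PS = (1/2)(5.1667)(10.3333) = 26.6944, so total surplus = 80.0833.

80.08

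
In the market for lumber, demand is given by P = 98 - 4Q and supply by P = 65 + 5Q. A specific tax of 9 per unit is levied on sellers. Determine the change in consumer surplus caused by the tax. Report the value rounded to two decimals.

-12.67

Pre-tax equilibrium: 98 - 4Q = 65 + 5Q gives Q* = 3.6667, P* = 83.3333.
A tax on sellers shifts supply up by 9: 98 - 4Q = 65 + 5Q + 9, so Q_t = 2.6667. Buyers pay P_b = 87.3333; sellers receive P_s = P_b - 9 = 78.3333.
Consumers lose the trapezoid between P* and P_b out to Q_t plus the triangle from Q_t to Q*: change in CS = 14.2222 - 26.8889 = -12.6667.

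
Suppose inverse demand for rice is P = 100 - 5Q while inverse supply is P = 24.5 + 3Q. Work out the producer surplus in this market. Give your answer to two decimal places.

133.60

Set 100 - 5Q = 24.5 + 3Q, which gives 75.5 = 8Q, so Q* = 9.4375 and P* = 100 - 5(9.4375) = 52.8125.
The supply curve's price intercept is 24.5, so PS = (1/2)(Q*)(P* - 24.5) = (1/2)(9.4375)(28.3125) = 133.5996.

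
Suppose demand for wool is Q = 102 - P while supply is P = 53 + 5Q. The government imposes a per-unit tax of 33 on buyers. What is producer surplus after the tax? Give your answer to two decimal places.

17.78

Rewriting demand in inverse form: P = 102 - Q.
Without the tax, 102 - Q = 53 + 5Q so Q* = 8.1667 and P* = 93.8333.
A tax on buyers shifts demand down by 33: (102 - 33) - Q = 53 + 5Q, so Q_t = 2.6667. Buyers pay P_b = 99.3333; sellers receive P_s = P_b - 33 = 66.3333.
Producer surplus is the triangle above supply below P_s: (1/2)(2.6667)(66.3333 - 53) = 17.7778.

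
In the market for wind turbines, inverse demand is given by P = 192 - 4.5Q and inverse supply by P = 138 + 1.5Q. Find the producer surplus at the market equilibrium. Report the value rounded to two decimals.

Set 192 - 4.5Q = 138 + 1.5Q, which gives 54 = 6Q, so Q* = 9 and P* = 192 - 4.5(9) = 151.5.
Producer surplus is the triangle above supply below P*: (1/2)(9)(151.5 - 138) = (1/2)(9)(13.5) = 60.75.

60.75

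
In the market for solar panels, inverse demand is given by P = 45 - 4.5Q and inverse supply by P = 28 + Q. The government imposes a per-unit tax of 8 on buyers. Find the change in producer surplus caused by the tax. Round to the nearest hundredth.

Pre-tax equilibrium: 45 - 4.5Q = 28 + Q gives Q* = 3.0909, P* = 31.0909.
With the tax, buyers' net willingness to pay falls by 8: (45 - 8) - 4.5Q = 28 + Q, so Q_t = 1.6364. Buyers pay P_b = 37.6364; sellers receive P_s = P_b - 8 = 29.6364.
PS falls from (1/2)(3.0909)(3.0909) = 4.7769 to (1/2)(1.6364)(1.6364) = 1.3388, a change of -3.438.

-3.44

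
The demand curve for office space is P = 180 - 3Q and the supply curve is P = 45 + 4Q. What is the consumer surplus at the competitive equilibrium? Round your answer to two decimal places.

557.91

Set 180 - 3Q = 45 + 4Q, which gives 135 = 7Q, so Q* = 19.2857 and P* = 180 - 3(19.2857) = 122.1429.
The demand choke price is 180, so CS = (1/2)(Q*)(180 - P*) = (1/2)(19.2857)(57.8571) = 557.9082.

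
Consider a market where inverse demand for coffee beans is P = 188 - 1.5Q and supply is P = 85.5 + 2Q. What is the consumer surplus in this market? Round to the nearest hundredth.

Equilibrium: 188 - 1.5Q = 85.5 + 2Q, so Q* = 29.2857 and P* = 144.0714.
The demand choke price is 188, so CS = (1/2)(Q*)(188 - P*) = (1/2)(29.2857)(43.9286) = 643.2398.

643.24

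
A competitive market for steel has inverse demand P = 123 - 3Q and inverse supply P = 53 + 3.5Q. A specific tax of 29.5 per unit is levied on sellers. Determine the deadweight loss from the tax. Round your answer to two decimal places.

66.94

Without the tax, 123 - 3Q = 53 + 3.5Q so Q* = 10.7692 and P* = 90.6923.
With the tax, sellers need 29.5 more per unit: 123 - 3Q = 53 + 3.5Q + 29.5, so Q_t = 6.2308. Buyers pay P_b = 104.3077; sellers receive P_s = P_b - 29.5 = 74.8077.
The welfare triangle lost has base Q* - Q_t = 4.5385 and height t = 29.5, so DWL = (1/2)(4.5385)(29.5) = 66.9423.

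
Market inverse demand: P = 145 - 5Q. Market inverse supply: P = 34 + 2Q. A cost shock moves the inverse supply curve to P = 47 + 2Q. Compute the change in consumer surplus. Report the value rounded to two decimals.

Initial equilibrium: Q_0 = 15.8571, P_0 = 65.7143; CS_0 = (1/2)(15.8571)(79.2857) = 628.6224, PS_0 = (1/2)(15.8571)(31.7143) = 251.449.
New equilibrium: 145 - 5Q = 47 + 2Q gives Q_1 = 14, P_1 = 75; CS_1 = 490, PS_1 = 196.
Change in consumer surplus = 490 - 628.6224 = -138.6224.

-138.62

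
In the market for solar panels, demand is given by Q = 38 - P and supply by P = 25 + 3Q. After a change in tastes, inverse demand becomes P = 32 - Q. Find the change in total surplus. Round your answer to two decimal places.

Rewriting demand in inverse form: P = 38 - Q.
Initial equilibrium: Q_0 = 3.25, P_0 = 34.75; CS_0 = (1/2)(3.25)(3.25) = 5.2812, PS_0 = (1/2)(3.25)(9.75) = 15.8438.
New equilibrium: 32 - Q = 25 + 3Q gives Q_1 = 1.75, P_1 = 30.25; CS_1 = 1.5312, PS_1 = 4.5938.
Change in total surplus = (1.5312 + 4.5938) - (5.2812 + 15.8438) = -15.

-15.00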